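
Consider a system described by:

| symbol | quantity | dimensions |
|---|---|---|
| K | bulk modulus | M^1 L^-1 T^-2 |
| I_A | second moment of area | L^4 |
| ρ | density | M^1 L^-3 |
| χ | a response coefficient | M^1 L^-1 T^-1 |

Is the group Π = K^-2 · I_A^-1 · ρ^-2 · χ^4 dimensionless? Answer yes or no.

Sum the exponent of each base dimension across the product:
  M: −2·[K]_M − [I_A]_M − 2·[ρ]_M + 4·[χ]_M = −2·(1) − (0) − 2·(1) + 4·(1) = 0
  L: −2·[K]_L − [I_A]_L − 2·[ρ]_L + 4·[χ]_L = −2·(-1) − (4) − 2·(-3) + 4·(-1) = 0
  T: −2·[K]_T − [I_A]_T − 2·[ρ]_T + 4·[χ]_T = −2·(-2) − (0) − 2·(0) + 4·(-1) = 0
All base exponents vanish — dimensionless.

yes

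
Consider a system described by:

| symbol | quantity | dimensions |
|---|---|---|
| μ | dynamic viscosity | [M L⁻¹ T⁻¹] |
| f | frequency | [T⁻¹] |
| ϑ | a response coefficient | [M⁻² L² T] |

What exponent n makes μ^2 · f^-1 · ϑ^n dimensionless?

Balance the M exponent: (-2)·n from ϑ, plus 2·(1) − (0) = 2 from the rest, must sum to zero.
-2n + 2 = 0, so n = 1.

1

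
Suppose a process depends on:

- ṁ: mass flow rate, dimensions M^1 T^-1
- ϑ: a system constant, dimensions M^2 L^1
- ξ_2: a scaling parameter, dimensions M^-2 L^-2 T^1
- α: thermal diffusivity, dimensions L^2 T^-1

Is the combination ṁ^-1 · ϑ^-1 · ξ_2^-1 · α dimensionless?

no

Sum the exponent of each base dimension across the product:
  M: −[ṁ]_M − [ϑ]_M − [ξ_2]_M + [α]_M = −(1) − (2) − (-2) + (0) = -1
  L: −[ṁ]_L − [ϑ]_L − [ξ_2]_L + [α]_L = −(0) − (1) − (-2) + (2) = 3
  T: −[ṁ]_T − [ϑ]_T − [ξ_2]_T + [α]_T = −(-1) − (0) − (1) + (-1) = -1
Net dimensions [M⁻¹ L³ T⁻¹] ≠ [1] — not dimensionless.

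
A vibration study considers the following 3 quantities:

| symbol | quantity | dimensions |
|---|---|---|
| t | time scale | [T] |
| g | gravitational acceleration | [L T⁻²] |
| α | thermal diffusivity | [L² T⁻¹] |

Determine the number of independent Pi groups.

1

There are 3 variables and 2 base dimensions (L, T).
The dimension matrix has rank 2.
Independent dimensionless groups: 3 − 2 = 1.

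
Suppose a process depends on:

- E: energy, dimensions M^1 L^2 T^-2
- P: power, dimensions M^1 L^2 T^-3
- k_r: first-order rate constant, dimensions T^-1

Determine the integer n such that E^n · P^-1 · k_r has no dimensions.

1

Balance the M exponent: (1)·n from E, plus −(1) + (0) = -1 from the rest, must sum to zero.
n − 1 = 0, so n = 1.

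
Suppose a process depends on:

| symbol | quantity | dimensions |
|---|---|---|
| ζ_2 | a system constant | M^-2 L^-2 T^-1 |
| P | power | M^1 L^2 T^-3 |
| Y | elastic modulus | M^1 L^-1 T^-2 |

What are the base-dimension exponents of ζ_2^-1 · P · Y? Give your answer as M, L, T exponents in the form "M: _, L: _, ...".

Collect each base-dimension exponent across the product:
  M: −(-2) + (1) + (1) = 4
  L: −(-2) + (2) + (-1) = 3
  T: −(-1) + (-3) + (-2) = -4
So the dimensions are [M⁴ L³ T⁻⁴].

M: 4, L: 3, T: -4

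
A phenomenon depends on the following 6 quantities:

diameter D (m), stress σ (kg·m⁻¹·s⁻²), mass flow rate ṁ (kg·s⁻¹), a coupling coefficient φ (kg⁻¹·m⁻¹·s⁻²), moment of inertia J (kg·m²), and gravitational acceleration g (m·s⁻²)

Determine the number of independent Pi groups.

There are 6 variables and 3 base dimensions (M, L, T).
The dimension matrix has rank 3.
Independent dimensionless groups: 6 − 3 = 3.

3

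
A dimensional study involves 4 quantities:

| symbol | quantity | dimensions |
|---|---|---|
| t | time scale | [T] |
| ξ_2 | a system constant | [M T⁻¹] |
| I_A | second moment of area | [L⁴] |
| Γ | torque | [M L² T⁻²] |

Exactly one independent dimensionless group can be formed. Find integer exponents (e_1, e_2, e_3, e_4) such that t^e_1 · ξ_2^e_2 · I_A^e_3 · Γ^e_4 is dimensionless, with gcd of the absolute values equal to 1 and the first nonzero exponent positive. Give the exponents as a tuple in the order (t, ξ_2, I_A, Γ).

(2, -2, -1, 2)

M: e_1·(0) + e_2·(1) + e_3·(0) + e_4·(1) = 0
L: e_1·(0) + e_2·(0) + e_3·(4) + e_4·(2) = 0
T: e_1·(1) + e_2·(-1) + e_3·(0) + e_4·(-2) = 0
Solving this homogeneous linear system for the smallest-integer solution (first nonzero entry positive) gives (2, -2, -1, 2).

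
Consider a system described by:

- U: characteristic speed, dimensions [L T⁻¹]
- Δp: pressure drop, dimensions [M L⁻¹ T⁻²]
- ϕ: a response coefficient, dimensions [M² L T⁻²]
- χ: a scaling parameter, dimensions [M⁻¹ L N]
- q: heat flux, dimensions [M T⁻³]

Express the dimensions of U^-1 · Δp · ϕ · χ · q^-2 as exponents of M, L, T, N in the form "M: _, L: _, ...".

M: 0, L: 0, T: 3, N: 1

Collect each base-dimension exponent across the product:
  M: −(0) + (1) + (2) + (-1) − 2·(1) = 0
  L: −(1) + (-1) + (1) + (1) − 2·(0) = 0
  T: −(-1) + (-2) + (-2) + (0) − 2·(-3) = 3
  N: −(0) + (0) + (0) + (1) − 2·(0) = 1
So the dimensions are [T³ N].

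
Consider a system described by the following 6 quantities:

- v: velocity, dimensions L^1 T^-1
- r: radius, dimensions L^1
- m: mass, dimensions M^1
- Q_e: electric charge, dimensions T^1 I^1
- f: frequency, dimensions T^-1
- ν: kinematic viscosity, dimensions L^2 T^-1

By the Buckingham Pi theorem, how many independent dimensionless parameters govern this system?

There are 6 variables and 4 base dimensions (M, L, T, I).
The dimension matrix has rank 4.
Independent dimensionless groups: 6 − 4 = 2.

2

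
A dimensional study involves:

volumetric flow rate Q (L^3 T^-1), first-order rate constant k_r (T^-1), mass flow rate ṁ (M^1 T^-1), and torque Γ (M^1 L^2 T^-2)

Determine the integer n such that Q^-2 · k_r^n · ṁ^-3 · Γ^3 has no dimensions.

Balance the T exponent: (-1)·n from k_r, plus −2·(-1) − 3·(-1) + 3·(-2) = -1 from the rest, must sum to zero.
−n − 1 = 0, so n = -1.

-1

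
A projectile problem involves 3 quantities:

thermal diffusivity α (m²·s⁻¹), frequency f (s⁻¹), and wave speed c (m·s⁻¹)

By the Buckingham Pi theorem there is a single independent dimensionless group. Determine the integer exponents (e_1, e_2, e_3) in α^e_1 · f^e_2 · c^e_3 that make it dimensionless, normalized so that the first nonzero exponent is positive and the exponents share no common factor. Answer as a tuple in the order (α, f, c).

(1, 1, -2)

L: e_1·(2) + e_2·(0) + e_3·(1) = 0
T: e_1·(-1) + e_2·(-1) + e_3·(-1) = 0
Solving this homogeneous linear system for the smallest-integer solution (first nonzero entry positive) gives (1, 1, -2).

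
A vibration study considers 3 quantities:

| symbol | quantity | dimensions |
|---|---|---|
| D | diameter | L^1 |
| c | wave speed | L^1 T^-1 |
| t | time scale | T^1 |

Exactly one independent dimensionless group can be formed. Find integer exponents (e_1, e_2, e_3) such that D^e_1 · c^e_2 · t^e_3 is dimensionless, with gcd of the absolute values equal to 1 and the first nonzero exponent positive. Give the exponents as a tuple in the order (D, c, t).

L: e_1·(1) + e_2·(1) + e_3·(0) = 0
T: e_1·(0) + e_2·(-1) + e_3·(1) = 0
Solving this homogeneous linear system for the smallest-integer solution (first nonzero entry positive) gives (1, -1, -1).

(1, -1, -1)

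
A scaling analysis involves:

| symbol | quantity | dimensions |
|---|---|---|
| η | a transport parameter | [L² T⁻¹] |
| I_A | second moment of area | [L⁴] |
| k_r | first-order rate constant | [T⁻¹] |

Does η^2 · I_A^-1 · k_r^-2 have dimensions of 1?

Sum the exponent of each base dimension across the product:
  L: 2·[η]_L − [I_A]_L − 2·[k_r]_L = 2·(2) − (4) − 2·(0) = 0
  T: 2·[η]_T − [I_A]_T − 2·[k_r]_T = 2·(-1) − (0) − 2·(-1) = 0
All base exponents vanish — dimensionless.

yes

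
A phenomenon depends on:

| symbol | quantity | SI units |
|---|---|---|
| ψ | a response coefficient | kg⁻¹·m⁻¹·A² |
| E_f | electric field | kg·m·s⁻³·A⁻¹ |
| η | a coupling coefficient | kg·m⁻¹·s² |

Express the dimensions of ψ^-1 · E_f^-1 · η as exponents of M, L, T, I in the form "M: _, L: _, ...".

M: 1, L: -1, T: 5, I: -1

Collect each base-dimension exponent across the product:
  M: −(-1) − (1) + (1) = 1
  L: −(-1) − (1) + (-1) = -1
  T: −(0) − (-3) + (2) = 5
  I: −(2) − (-1) + (0) = -1
So the dimensions are [M L⁻¹ T⁵ I⁻¹].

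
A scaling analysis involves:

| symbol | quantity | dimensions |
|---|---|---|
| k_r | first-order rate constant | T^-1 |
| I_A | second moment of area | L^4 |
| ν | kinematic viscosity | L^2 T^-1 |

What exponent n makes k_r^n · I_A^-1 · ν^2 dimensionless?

Balance the T exponent: (-1)·n from k_r, plus −(0) + 2·(-1) = -2 from the rest, must sum to zero.
−n − 2 = 0, so n = -2.

-2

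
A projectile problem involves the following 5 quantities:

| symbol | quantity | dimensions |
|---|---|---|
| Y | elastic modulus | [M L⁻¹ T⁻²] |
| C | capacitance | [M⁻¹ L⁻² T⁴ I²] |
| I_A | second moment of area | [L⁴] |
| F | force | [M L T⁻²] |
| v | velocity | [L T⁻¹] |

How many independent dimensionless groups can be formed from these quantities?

There are 5 variables and 4 base dimensions (M, L, T, I).
The dimension matrix has rank 4.
Independent dimensionless groups: 5 − 4 = 1.

1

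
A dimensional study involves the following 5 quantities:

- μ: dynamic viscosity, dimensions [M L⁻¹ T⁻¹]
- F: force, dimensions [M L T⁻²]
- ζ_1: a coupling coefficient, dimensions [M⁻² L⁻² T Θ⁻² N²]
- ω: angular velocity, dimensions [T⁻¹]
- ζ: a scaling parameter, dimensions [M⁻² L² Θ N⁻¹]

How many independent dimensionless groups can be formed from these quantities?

There are 5 variables and 5 base dimensions (M, L, T, Θ, N).
The dimension matrix has rank 4 (less than 5: the dimension vectors are linearly dependent).
Independent dimensionless groups: 5 − 4 = 1.

1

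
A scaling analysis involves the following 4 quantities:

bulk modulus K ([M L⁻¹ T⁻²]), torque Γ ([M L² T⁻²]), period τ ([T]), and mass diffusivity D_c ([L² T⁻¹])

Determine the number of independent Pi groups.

1

There are 4 variables and 3 base dimensions (M, L, T).
The dimension matrix has rank 3.
Independent dimensionless groups: 4 − 3 = 1.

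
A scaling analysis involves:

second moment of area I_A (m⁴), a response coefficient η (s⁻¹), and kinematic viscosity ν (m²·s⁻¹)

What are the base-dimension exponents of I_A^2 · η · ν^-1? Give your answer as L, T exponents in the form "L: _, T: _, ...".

L: 6, T: 0

Collect each base-dimension exponent across the product:
  L: 2·(4) + (0) − (2) = 6
  T: 2·(0) + (-1) − (-1) = 0
So the dimensions are [L⁶].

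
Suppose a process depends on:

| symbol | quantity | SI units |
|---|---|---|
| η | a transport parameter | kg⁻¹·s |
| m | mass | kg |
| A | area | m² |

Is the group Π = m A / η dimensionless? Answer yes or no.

Sum the exponent of each base dimension across the product:
  M: −[η]_M + [m]_M + [A]_M = −(-1) + (1) + (0) = 2
  L: −[η]_L + [m]_L + [A]_L = −(0) + (0) + (2) = 2
  T: −[η]_T + [m]_T + [A]_T = −(1) + (0) + (0) = -1
Net dimensions [M² L² T⁻¹] ≠ [1] — not dimensionless.

no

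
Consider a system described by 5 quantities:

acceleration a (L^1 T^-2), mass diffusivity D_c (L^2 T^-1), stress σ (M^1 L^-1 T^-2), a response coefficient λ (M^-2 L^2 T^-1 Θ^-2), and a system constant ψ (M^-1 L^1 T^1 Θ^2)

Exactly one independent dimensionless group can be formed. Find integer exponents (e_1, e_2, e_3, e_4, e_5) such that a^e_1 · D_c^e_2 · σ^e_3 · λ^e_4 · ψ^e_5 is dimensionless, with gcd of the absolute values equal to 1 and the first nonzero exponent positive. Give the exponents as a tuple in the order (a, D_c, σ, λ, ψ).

(4, -2, -3, -1, -1)

M: e_1·(0) + e_2·(0) + e_3·(1) + e_4·(-2) + e_5·(-1) = 0
L: e_1·(1) + e_2·(2) + e_3·(-1) + e_4·(2) + e_5·(1) = 0
T: e_1·(-2) + e_2·(-1) + e_3·(-2) + e_4·(-1) + e_5·(1) = 0
Θ: e_1·(0) + e_2·(0) + e_3·(0) + e_4·(-2) + e_5·(2) = 0
Solving this homogeneous linear system for the smallest-integer solution (first nonzero entry positive) gives (4, -2, -3, -1, -1).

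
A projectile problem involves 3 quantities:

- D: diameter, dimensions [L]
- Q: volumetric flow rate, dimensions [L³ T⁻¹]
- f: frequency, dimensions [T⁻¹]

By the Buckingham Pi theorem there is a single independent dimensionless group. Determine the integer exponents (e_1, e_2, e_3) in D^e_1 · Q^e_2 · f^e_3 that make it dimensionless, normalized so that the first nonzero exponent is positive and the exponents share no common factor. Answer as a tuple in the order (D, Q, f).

(3, -1, 1)

L: e_1·(1) + e_2·(3) + e_3·(0) = 0
T: e_1·(0) + e_2·(-1) + e_3·(-1) = 0
Solving this homogeneous linear system for the smallest-integer solution (first nonzero entry positive) gives (3, -1, 1).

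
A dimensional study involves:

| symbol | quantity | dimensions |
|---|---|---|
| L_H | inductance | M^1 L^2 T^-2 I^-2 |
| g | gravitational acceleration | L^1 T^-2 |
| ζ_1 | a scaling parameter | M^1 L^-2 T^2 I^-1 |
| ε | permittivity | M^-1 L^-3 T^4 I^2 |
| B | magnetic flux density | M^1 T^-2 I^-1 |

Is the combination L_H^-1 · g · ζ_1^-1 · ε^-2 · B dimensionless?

no

Sum the exponent of each base dimension across the product:
  M: −[L_H]_M + [g]_M − [ζ_1]_M − 2·[ε]_M + [B]_M = −(1) + (0) − (1) − 2·(-1) + (1) = 1
  L: −[L_H]_L + [g]_L − [ζ_1]_L − 2·[ε]_L + [B]_L = −(2) + (1) − (-2) − 2·(-3) + (0) = 7
  T: −[L_H]_T + [g]_T − [ζ_1]_T − 2·[ε]_T + [B]_T = −(-2) + (-2) − (2) − 2·(4) + (-2) = -12
  I: −[L_H]_I + [g]_I − [ζ_1]_I − 2·[ε]_I + [B]_I = −(-2) + (0) − (-1) − 2·(2) + (-1) = -2
Net dimensions [M L⁷ T⁻¹² I⁻²] ≠ [1] — not dimensionless.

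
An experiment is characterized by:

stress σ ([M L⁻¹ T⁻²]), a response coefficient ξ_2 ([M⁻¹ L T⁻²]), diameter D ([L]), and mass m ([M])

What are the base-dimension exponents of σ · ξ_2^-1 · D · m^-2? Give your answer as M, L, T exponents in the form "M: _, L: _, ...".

M: 0, L: -1, T: 0

Collect each base-dimension exponent across the product:
  M: (1) − (-1) + (0) − 2·(1) = 0
  L: (-1) − (1) + (1) − 2·(0) = -1
  T: (-2) − (-2) + (0) − 2·(0) = 0
So the dimensions are [L⁻¹].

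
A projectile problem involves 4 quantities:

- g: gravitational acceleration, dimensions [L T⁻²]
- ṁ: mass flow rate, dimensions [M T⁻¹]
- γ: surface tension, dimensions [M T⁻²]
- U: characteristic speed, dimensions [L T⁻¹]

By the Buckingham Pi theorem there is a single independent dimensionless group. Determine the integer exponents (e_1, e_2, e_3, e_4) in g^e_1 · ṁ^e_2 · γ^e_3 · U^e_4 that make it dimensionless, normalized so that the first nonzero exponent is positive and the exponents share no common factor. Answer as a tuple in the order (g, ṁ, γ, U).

M: e_1·(0) + e_2·(1) + e_3·(1) + e_4·(0) = 0
L: e_1·(1) + e_2·(0) + e_3·(0) + e_4·(1) = 0
T: e_1·(-2) + e_2·(-1) + e_3·(-2) + e_4·(-1) = 0
Solving this homogeneous linear system for the smallest-integer solution (first nonzero entry positive) gives (1, 1, -1, -1).

(1, 1, -1, -1)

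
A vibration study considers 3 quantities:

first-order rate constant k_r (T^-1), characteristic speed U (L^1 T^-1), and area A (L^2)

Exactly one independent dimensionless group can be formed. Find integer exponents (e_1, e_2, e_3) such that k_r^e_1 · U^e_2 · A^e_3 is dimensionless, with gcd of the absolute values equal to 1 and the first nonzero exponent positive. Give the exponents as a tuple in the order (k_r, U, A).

L: e_1·(0) + e_2·(1) + e_3·(2) = 0
T: e_1·(-1) + e_2·(-1) + e_3·(0) = 0
Solving this homogeneous linear system for the smallest-integer solution (first nonzero entry positive) gives (2, -2, 1).

(2, -2, 1)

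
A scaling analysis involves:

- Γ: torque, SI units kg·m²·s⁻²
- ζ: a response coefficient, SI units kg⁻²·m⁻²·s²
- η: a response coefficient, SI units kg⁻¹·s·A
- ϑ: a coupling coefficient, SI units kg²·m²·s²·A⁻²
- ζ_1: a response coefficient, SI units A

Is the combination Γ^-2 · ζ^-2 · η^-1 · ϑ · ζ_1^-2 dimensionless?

Sum the exponent of each base dimension across the product:
  M: −2·[Γ]_M − 2·[ζ]_M − [η]_M + [ϑ]_M − 2·[ζ_1]_M = −2·(1) − 2·(-2) − (-1) + (2) − 2·(0) = 5
  L: −2·[Γ]_L − 2·[ζ]_L − [η]_L + [ϑ]_L − 2·[ζ_1]_L = −2·(2) − 2·(-2) − (0) + (2) − 2·(0) = 2
  T: −2·[Γ]_T − 2·[ζ]_T − [η]_T + [ϑ]_T − 2·[ζ_1]_T = −2·(-2) − 2·(2) − (1) + (2) − 2·(0) = 1
  I: −2·[Γ]_I − 2·[ζ]_I − [η]_I + [ϑ]_I − 2·[ζ_1]_I = −2·(0) − 2·(0) − (1) + (-2) − 2·(1) = -5
Net dimensions [M⁵ L² T I⁻⁵] ≠ [1] — not dimensionless.

no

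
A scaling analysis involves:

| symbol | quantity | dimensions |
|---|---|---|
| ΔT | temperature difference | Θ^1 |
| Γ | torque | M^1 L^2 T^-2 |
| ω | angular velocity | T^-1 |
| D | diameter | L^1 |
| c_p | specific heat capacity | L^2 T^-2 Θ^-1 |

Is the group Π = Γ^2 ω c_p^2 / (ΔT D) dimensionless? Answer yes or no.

Sum the exponent of each base dimension across the product:
  M: −[ΔT]_M + 2·[Γ]_M + [ω]_M − [D]_M + 2·[c_p]_M = −(0) + 2·(1) + (0) − (0) + 2·(0) = 2
  L: −[ΔT]_L + 2·[Γ]_L + [ω]_L − [D]_L + 2·[c_p]_L = −(0) + 2·(2) + (0) − (1) + 2·(2) = 7
  T: −[ΔT]_T + 2·[Γ]_T + [ω]_T − [D]_T + 2·[c_p]_T = −(0) + 2·(-2) + (-1) − (0) + 2·(-2) = -9
  Θ: −[ΔT]_Θ + 2·[Γ]_Θ + [ω]_Θ − [D]_Θ + 2·[c_p]_Θ = −(1) + 2·(0) + (0) − (0) + 2·(-1) = -3
Net dimensions [M² L⁷ T⁻⁹ Θ⁻³] ≠ [1] — not dimensionless.

no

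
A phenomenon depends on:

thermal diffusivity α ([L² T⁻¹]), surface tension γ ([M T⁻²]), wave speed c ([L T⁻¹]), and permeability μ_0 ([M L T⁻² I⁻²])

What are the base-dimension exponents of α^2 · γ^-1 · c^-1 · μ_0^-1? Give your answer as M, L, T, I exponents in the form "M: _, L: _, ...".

M: -2, L: 2, T: 3, I: 2

Collect each base-dimension exponent across the product:
  M: 2·(0) − (1) − (0) − (1) = -2
  L: 2·(2) − (0) − (1) − (1) = 2
  T: 2·(-1) − (-2) − (-1) − (-2) = 3
  I: 2·(0) − (0) − (0) − (-2) = 2
So the dimensions are [M⁻² L² T³ I²].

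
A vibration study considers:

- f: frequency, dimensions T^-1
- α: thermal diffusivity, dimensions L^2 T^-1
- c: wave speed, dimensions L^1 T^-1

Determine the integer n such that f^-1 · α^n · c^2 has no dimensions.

-1

Balance the L exponent: (2)·n from α, plus −(0) + 2·(1) = 2 from the rest, must sum to zero.
2n + 2 = 0, so n = -1.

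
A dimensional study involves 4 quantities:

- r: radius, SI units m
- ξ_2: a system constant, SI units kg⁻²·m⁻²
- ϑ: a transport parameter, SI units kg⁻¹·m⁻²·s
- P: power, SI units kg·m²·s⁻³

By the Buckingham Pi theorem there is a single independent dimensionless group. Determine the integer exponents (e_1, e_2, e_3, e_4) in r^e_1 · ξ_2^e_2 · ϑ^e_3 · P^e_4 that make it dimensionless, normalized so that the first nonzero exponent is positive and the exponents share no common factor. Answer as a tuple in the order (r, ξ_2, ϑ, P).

(2, -1, 3, 1)

M: e_1·(0) + e_2·(-2) + e_3·(-1) + e_4·(1) = 0
L: e_1·(1) + e_2·(-2) + e_3·(-2) + e_4·(2) = 0
T: e_1·(0) + e_2·(0) + e_3·(1) + e_4·(-3) = 0
Solving this homogeneous linear system for the smallest-integer solution (first nonzero entry positive) gives (2, -1, 3, 1).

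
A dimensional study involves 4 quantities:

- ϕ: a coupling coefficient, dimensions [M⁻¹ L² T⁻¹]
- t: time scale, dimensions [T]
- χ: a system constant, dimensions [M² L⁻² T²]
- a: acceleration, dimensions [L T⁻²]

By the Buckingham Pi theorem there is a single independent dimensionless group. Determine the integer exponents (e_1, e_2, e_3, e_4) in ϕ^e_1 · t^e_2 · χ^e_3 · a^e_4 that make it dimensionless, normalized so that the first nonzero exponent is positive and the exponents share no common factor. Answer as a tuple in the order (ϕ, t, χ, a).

(2, -4, 1, -2)

M: e_1·(-1) + e_2·(0) + e_3·(2) + e_4·(0) = 0
L: e_1·(2) + e_2·(0) + e_3·(-2) + e_4·(1) = 0
T: e_1·(-1) + e_2·(1) + e_3·(2) + e_4·(-2) = 0
Solving this homogeneous linear system for the smallest-integer solution (first nonzero entry positive) gives (2, -4, 1, -2).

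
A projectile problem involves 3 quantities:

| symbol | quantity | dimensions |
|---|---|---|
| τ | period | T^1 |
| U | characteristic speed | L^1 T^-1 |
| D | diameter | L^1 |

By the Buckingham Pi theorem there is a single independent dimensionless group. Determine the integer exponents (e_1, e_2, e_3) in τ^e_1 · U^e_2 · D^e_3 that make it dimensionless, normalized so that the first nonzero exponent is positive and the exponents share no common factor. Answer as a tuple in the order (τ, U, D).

L: e_1·(0) + e_2·(1) + e_3·(1) = 0
T: e_1·(1) + e_2·(-1) + e_3·(0) = 0
Solving this homogeneous linear system for the smallest-integer solution (first nonzero entry positive) gives (1, 1, -1).

(1, 1, -1)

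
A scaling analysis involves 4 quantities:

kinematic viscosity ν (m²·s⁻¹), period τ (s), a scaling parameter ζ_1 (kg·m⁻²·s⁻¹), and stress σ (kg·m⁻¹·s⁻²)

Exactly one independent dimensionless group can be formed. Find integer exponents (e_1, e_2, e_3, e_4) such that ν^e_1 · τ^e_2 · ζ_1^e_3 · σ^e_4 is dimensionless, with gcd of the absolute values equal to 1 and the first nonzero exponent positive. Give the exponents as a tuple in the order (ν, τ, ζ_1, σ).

M: e_1·(0) + e_2·(0) + e_3·(1) + e_4·(1) = 0
L: e_1·(2) + e_2·(0) + e_3·(-2) + e_4·(-1) = 0
T: e_1·(-1) + e_2·(1) + e_3·(-1) + e_4·(-2) = 0
Solving this homogeneous linear system for the smallest-integer solution (first nonzero entry positive) gives (1, -1, 2, -2).

(1, -1, 2, -2)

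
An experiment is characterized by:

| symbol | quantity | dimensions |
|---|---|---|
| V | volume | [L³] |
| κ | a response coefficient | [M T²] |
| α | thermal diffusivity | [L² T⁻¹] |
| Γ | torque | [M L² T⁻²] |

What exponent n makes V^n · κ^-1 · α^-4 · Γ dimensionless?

2

Balance the L exponent: (3)·n from V, plus −(0) − 4·(2) + (2) = -6 from the rest, must sum to zero.
3n − 6 = 0, so n = 2.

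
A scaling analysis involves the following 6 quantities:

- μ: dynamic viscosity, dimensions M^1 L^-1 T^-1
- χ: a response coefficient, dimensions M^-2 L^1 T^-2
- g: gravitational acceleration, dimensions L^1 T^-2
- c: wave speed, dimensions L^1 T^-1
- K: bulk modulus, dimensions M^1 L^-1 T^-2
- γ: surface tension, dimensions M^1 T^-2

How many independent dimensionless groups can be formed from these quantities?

There are 6 variables and 3 base dimensions (M, L, T).
The dimension matrix has rank 3.
Independent dimensionless groups: 6 − 3 = 3.

3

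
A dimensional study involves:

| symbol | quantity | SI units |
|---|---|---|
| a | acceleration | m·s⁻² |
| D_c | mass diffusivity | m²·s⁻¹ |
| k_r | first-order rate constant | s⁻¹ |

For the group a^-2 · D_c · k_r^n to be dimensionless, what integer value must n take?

3

Balance the T exponent: (-1)·n from k_r, plus −2·(-2) + (-1) = 3 from the rest, must sum to zero.
−n + 3 = 0, so n = 3.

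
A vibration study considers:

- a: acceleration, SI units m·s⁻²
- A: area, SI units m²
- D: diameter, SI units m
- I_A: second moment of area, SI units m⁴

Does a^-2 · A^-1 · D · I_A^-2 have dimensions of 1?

no

Sum the exponent of each base dimension across the product:
  L: −2·[a]_L − [A]_L + [D]_L − 2·[I_A]_L = −2·(1) − (2) + (1) − 2·(4) = -11
  T: −2·[a]_T − [A]_T + [D]_T − 2·[I_A]_T = −2·(-2) − (0) + (0) − 2·(0) = 4
Net dimensions [L⁻¹¹ T⁴] ≠ [1] — not dimensionless.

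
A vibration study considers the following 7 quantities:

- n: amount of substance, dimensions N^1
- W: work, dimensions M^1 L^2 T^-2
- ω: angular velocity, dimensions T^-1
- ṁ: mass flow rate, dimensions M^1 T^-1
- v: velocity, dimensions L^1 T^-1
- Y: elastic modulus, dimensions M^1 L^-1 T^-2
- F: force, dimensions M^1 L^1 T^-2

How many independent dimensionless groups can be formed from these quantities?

3

There are 7 variables and 4 base dimensions (M, L, T, N).
The dimension matrix has rank 4.
Independent dimensionless groups: 7 − 4 = 3.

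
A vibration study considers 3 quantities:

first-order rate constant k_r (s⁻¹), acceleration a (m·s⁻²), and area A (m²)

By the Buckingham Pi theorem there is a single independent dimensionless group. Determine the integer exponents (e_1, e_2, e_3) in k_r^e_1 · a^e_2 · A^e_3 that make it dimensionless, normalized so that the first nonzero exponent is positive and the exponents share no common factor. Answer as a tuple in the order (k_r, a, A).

L: e_1·(0) + e_2·(1) + e_3·(2) = 0
T: e_1·(-1) + e_2·(-2) + e_3·(0) = 0
Solving this homogeneous linear system for the smallest-integer solution (first nonzero entry positive) gives (4, -2, 1).

(4, -2, 1)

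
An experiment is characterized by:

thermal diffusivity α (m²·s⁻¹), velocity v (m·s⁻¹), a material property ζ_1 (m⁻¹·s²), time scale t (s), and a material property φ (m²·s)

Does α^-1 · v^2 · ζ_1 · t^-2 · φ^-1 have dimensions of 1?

Sum the exponent of each base dimension across the product:
  L: −[α]_L + 2·[v]_L + [ζ_1]_L − 2·[t]_L − [φ]_L = −(2) + 2·(1) + (-1) − 2·(0) − (2) = -3
  T: −[α]_T + 2·[v]_T + [ζ_1]_T − 2·[t]_T − [φ]_T = −(-1) + 2·(-1) + (2) − 2·(1) − (1) = -2
Net dimensions [L⁻³ T⁻²] ≠ [1] — not dimensionless.

no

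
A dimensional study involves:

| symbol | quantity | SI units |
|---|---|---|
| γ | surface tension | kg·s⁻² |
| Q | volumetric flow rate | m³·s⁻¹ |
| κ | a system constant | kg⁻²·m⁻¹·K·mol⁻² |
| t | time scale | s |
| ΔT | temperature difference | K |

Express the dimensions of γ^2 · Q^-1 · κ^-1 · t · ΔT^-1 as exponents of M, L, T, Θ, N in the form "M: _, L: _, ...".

M: 4, L: -2, T: -2, Θ: -2, N: 2

Collect each base-dimension exponent across the product:
  M: 2·(1) − (0) − (-2) + (0) − (0) = 4
  L: 2·(0) − (3) − (-1) + (0) − (0) = -2
  T: 2·(-2) − (-1) − (0) + (1) − (0) = -2
  Θ: 2·(0) − (0) − (1) + (0) − (1) = -2
  N: 2·(0) − (0) − (-2) + (0) − (0) = 2
So the dimensions are [M⁴ L⁻² T⁻² Θ⁻² N²].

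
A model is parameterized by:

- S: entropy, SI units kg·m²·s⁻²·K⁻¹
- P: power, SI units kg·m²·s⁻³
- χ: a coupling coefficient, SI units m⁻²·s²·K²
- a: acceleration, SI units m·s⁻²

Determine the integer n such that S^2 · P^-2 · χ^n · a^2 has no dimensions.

Balance the L exponent: (-2)·n from χ, plus 2·(2) − 2·(2) + 2·(1) = 2 from the rest, must sum to zero.
-2n + 2 = 0, so n = 1.

1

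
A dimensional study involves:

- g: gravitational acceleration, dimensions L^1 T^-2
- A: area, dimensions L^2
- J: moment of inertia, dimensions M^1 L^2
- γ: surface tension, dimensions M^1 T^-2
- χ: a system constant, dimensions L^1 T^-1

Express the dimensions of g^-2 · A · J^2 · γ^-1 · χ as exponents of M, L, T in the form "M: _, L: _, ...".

M: 1, L: 5, T: 5

Collect each base-dimension exponent across the product:
  M: −2·(0) + (0) + 2·(1) − (1) + (0) = 1
  L: −2·(1) + (2) + 2·(2) − (0) + (1) = 5
  T: −2·(-2) + (0) + 2·(0) − (-2) + (-1) = 5
So the dimensions are [M L⁵ T⁵].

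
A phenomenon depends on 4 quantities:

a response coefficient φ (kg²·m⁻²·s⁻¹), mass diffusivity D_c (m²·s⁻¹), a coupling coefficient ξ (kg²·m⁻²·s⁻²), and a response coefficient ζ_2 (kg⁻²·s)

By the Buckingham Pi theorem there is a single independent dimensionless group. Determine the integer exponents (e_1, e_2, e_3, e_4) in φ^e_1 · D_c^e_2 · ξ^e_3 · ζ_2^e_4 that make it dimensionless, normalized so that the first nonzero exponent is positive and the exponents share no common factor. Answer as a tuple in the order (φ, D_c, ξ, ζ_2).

(2, 1, -1, 1)

M: e_1·(2) + e_2·(0) + e_3·(2) + e_4·(-2) = 0
L: e_1·(-2) + e_2·(2) + e_3·(-2) + e_4·(0) = 0
T: e_1·(-1) + e_2·(-1) + e_3·(-2) + e_4·(1) = 0
Solving this homogeneous linear system for the smallest-integer solution (first nonzero entry positive) gives (2, 1, -1, 1).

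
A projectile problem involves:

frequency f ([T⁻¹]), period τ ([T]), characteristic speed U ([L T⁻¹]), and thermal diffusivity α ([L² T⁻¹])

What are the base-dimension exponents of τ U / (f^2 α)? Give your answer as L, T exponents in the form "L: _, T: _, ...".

Collect each base-dimension exponent across the product:
  L: −2·(0) + (0) + (1) − (2) = -1
  T: −2·(-1) + (1) + (-1) − (-1) = 3
So the dimensions are [L⁻¹ T³].

L: -1, T: 3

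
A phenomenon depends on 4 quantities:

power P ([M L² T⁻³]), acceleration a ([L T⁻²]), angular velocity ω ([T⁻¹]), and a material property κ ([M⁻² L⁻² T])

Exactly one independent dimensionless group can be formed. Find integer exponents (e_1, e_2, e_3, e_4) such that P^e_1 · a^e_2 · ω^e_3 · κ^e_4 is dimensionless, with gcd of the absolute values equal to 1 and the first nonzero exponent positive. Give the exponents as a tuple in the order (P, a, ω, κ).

(2, -2, -1, 1)

M: e_1·(1) + e_2·(0) + e_3·(0) + e_4·(-2) = 0
L: e_1·(2) + e_2·(1) + e_3·(0) + e_4·(-2) = 0
T: e_1·(-3) + e_2·(-2) + e_3·(-1) + e_4·(1) = 0
Solving this homogeneous linear system for the smallest-integer solution (first nonzero entry positive) gives (2, -2, -1, 1).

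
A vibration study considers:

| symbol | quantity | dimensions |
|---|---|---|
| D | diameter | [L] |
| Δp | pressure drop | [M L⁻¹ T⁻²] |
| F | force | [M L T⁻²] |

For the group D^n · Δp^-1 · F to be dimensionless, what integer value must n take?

-2

Balance the L exponent: (1)·n from D, plus −(-1) + (1) = 2 from the rest, must sum to zero.
n + 2 = 0, so n = -2.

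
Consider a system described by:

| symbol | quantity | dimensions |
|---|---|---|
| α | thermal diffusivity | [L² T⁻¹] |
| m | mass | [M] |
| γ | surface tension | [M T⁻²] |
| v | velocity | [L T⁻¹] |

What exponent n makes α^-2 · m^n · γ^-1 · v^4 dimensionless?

Balance the M exponent: (1)·n from m, plus −2·(0) − (1) + 4·(0) = -1 from the rest, must sum to zero.
n − 1 = 0, so n = 1.

1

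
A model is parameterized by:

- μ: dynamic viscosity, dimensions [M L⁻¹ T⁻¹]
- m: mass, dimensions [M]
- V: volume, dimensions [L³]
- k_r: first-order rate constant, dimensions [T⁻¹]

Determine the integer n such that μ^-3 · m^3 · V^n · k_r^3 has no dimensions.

-1

Balance the L exponent: (3)·n from V, plus −3·(-1) + 3·(0) + 3·(0) = 3 from the rest, must sum to zero.
3n + 3 = 0, so n = -1.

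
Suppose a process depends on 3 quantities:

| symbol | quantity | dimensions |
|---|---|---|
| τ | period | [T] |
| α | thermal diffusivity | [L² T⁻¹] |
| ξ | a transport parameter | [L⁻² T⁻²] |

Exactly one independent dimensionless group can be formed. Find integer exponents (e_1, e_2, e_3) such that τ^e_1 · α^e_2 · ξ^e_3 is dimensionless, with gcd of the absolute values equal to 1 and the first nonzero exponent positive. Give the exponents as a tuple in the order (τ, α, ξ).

(3, 1, 1)

L: e_1·(0) + e_2·(2) + e_3·(-2) = 0
T: e_1·(1) + e_2·(-1) + e_3·(-2) = 0
Solving this homogeneous linear system for the smallest-integer solution (first nonzero entry positive) gives (3, 1, 1).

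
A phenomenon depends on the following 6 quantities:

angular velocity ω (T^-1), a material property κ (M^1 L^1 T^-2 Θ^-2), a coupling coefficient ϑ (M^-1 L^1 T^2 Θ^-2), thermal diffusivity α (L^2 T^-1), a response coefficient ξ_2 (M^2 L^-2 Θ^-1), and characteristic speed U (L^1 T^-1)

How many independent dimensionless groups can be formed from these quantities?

There are 6 variables and 4 base dimensions (M, L, T, Θ).
The dimension matrix has rank 4.
Independent dimensionless groups: 6 − 4 = 2.

2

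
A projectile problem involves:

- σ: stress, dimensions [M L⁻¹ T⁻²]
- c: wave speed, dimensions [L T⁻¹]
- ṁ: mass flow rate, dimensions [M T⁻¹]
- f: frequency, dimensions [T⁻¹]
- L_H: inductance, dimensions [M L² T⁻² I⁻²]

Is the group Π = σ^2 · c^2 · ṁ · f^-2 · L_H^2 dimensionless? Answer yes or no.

Sum the exponent of each base dimension across the product:
  M: 2·[σ]_M + 2·[c]_M + [ṁ]_M − 2·[f]_M + 2·[L_H]_M = 2·(1) + 2·(0) + (1) − 2·(0) + 2·(1) = 5
  L: 2·[σ]_L + 2·[c]_L + [ṁ]_L − 2·[f]_L + 2·[L_H]_L = 2·(-1) + 2·(1) + (0) − 2·(0) + 2·(2) = 4
  T: 2·[σ]_T + 2·[c]_T + [ṁ]_T − 2·[f]_T + 2·[L_H]_T = 2·(-2) + 2·(-1) + (-1) − 2·(-1) + 2·(-2) = -9
  I: 2·[σ]_I + 2·[c]_I + [ṁ]_I − 2·[f]_I + 2·[L_H]_I = 2·(0) + 2·(0) + (0) − 2·(0) + 2·(-2) = -4
Net dimensions [M⁵ L⁴ T⁻⁹ I⁻⁴] ≠ [1] — not dimensionless.

no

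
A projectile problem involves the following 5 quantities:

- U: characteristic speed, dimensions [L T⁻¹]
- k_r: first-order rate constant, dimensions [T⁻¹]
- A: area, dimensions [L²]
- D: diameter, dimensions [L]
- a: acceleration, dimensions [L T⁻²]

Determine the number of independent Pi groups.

3

There are 5 variables and 2 base dimensions (L, T).
The dimension matrix has rank 2.
Independent dimensionless groups: 5 − 2 = 3.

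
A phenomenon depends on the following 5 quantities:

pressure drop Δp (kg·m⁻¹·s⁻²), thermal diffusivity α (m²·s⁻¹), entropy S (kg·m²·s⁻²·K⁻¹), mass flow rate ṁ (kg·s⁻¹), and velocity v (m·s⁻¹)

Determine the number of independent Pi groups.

1

There are 5 variables and 4 base dimensions (M, L, T, Θ).
The dimension matrix has rank 4.
Independent dimensionless groups: 5 − 4 = 1.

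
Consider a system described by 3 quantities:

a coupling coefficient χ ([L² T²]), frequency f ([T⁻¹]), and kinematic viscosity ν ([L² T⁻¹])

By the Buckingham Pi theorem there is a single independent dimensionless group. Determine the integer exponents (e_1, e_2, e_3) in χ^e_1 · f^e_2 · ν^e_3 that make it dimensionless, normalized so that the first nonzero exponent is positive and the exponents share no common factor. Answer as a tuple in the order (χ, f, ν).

L: e_1·(2) + e_2·(0) + e_3·(2) = 0
T: e_1·(2) + e_2·(-1) + e_3·(-1) = 0
Solving this homogeneous linear system for the smallest-integer solution (first nonzero entry positive) gives (1, 3, -1).

(1, 3, -1)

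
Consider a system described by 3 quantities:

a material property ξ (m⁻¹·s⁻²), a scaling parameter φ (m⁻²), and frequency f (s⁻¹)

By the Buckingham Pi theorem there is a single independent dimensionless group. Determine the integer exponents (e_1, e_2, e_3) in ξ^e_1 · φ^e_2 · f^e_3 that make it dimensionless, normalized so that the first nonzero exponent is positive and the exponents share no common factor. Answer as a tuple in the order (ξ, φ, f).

L: e_1·(-1) + e_2·(-2) + e_3·(0) = 0
T: e_1·(-2) + e_2·(0) + e_3·(-1) = 0
Solving this homogeneous linear system for the smallest-integer solution (first nonzero entry positive) gives (2, -1, -4).

(2, -1, -4)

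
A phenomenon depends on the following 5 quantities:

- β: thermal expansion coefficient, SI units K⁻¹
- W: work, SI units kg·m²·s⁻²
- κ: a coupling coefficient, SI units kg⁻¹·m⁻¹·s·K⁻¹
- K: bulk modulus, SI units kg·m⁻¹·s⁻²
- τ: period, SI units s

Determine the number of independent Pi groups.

There are 5 variables and 4 base dimensions (M, L, T, Θ).
The dimension matrix has rank 4.
Independent dimensionless groups: 5 − 4 = 1.

1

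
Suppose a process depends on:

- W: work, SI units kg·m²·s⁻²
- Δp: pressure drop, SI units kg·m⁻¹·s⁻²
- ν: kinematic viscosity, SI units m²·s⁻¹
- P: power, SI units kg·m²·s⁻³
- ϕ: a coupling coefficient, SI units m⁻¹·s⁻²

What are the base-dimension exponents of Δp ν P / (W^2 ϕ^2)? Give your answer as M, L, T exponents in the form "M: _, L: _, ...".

M: 0, L: 1, T: 2

Collect each base-dimension exponent across the product:
  M: −2·(1) + (1) + (0) + (1) − 2·(0) = 0
  L: −2·(2) + (-1) + (2) + (2) − 2·(-1) = 1
  T: −2·(-2) + (-2) + (-1) + (-3) − 2·(-2) = 2
So the dimensions are [L T²].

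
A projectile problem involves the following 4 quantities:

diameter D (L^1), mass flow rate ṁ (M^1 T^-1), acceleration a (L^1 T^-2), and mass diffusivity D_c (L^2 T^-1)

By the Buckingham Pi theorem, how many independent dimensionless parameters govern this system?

1

There are 4 variables and 3 base dimensions (M, L, T).
The dimension matrix has rank 3.
Independent dimensionless groups: 4 − 3 = 1.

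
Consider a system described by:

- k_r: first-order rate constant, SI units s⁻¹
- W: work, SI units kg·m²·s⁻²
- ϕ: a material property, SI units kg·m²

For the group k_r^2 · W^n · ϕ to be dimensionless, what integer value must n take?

Balance the M exponent: (1)·n from W, plus 2·(0) + (1) = 1 from the rest, must sum to zero.
n + 1 = 0, so n = -1.

-1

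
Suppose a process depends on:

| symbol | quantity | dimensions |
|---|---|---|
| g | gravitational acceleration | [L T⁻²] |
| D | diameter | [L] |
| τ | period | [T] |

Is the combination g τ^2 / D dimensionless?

yes

Sum the exponent of each base dimension across the product:
  M: [g]_M − [D]_M + 2·[τ]_M = (0) − (0) + 2·(0) = 0
  L: [g]_L − [D]_L + 2·[τ]_L = (1) − (1) + 2·(0) = 0
  T: [g]_T − [D]_T + 2·[τ]_T = (-2) − (0) + 2·(1) = 0
All base exponents vanish — dimensionless.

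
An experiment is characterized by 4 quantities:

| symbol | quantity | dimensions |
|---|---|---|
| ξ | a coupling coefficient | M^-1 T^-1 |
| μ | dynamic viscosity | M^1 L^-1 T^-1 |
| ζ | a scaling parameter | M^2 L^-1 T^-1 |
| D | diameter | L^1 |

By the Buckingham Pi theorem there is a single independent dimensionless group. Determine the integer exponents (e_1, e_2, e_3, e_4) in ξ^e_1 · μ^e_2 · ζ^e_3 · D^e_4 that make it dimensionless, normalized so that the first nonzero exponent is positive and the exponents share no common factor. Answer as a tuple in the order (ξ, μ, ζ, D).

M: e_1·(-1) + e_2·(1) + e_3·(2) + e_4·(0) = 0
L: e_1·(0) + e_2·(-1) + e_3·(-1) + e_4·(1) = 0
T: e_1·(-1) + e_2·(-1) + e_3·(-1) + e_4·(0) = 0
Solving this homogeneous linear system for the smallest-integer solution (first nonzero entry positive) gives (1, -3, 2, -1).

(1, -3, 2, -1)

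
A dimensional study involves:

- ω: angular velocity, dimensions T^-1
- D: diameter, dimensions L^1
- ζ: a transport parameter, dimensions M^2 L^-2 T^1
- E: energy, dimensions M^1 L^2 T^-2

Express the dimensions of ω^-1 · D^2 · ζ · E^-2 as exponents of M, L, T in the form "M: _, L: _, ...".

Collect each base-dimension exponent across the product:
  M: −(0) + 2·(0) + (2) − 2·(1) = 0
  L: −(0) + 2·(1) + (-2) − 2·(2) = -4
  T: −(-1) + 2·(0) + (1) − 2·(-2) = 6
So the dimensions are [L⁻⁴ T⁶].

M: 0, L: -4, T: 6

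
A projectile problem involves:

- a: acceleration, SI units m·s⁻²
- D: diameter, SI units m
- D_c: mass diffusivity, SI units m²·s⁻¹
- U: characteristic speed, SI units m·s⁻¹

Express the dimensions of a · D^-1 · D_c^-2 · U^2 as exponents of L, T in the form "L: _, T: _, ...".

Collect each base-dimension exponent across the product:
  L: (1) − (1) − 2·(2) + 2·(1) = -2
  T: (-2) − (0) − 2·(-1) + 2·(-1) = -2
So the dimensions are [L⁻² T⁻²].

L: -2, T: -2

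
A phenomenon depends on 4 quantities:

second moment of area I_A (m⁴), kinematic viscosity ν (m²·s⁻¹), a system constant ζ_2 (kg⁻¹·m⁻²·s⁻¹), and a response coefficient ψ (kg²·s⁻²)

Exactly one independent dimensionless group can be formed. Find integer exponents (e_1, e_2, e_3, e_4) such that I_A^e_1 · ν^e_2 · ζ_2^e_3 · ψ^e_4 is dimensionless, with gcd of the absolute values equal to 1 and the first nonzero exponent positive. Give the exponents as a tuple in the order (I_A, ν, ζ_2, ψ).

(3, -4, 2, 1)

M: e_1·(0) + e_2·(0) + e_3·(-1) + e_4·(2) = 0
L: e_1·(4) + e_2·(2) + e_3·(-2) + e_4·(0) = 0
T: e_1·(0) + e_2·(-1) + e_3·(-1) + e_4·(-2) = 0
Solving this homogeneous linear system for the smallest-integer solution (first nonzero entry positive) gives (3, -4, 2, 1).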